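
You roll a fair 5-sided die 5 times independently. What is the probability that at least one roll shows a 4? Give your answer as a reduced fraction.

2101/3125

P(no roll shows a 4) = (4/5)^5 = 1024/3125.
P(at least one) = 1 − 1024/3125 = 2101/3125.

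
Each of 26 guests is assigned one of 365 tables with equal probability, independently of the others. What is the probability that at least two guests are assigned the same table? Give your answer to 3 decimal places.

It's easier to compute the probability that all 26 are distinct.
P(all distinct) = 365/365 · 364/365 · ··· · 340/365 ≈ 0.402.
So the probability of at least one match is 1 − 0.402 = 0.598.

0.598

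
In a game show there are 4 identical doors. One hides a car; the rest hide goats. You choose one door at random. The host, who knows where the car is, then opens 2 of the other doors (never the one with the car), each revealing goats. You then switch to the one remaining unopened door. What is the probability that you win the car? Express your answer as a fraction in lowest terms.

Your original door holds the car with probability 1/4, so the other 3 collectively hold it with probability 3/4.
The host can always find 2 empty doors to open, so the reveals don't change that 3/4; it is now spread over the 1 remaining unopened door.
P(win by switching) = (3/4) · (1/1) = 3/4.

3/4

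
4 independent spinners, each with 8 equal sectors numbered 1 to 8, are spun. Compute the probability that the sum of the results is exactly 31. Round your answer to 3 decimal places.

There are 8^4 = 4096 equally likely outcomes.
The number of ordered 4-tuples from {1,…,8} summing to 31 is 4.
P(sum = 31) = 4/4096 = 1/1024 ≈ 0.001.

0.001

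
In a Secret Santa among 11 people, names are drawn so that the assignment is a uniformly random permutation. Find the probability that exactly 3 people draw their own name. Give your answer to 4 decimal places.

Choose which 3 of the 11 are fixed: C(11,3) = 165 ways.
The remaining 8 must have no fixed point: D(8) = 14833.
P = 165·14833/39916800 = 2119/34560 ≈ 0.0613.

0.0613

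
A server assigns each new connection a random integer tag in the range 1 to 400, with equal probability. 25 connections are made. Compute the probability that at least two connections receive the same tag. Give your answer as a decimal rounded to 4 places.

0.5350

It's easier to compute the probability that all 25 are distinct.
P(all distinct) = 400/400 · 399/400 · ··· · 376/400 ≈ 0.4650.
So the probability of at least one match is 1 − 0.4650 = 0.5350.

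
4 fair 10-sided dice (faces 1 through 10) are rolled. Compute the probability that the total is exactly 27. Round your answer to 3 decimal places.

0.048

There are 10^4 = 10000 equally likely outcomes.
The number of ordered 4-tuples from {1,…,10} summing to 27 is 480.
P(sum = 27) = 480/10000 = 6/125 ≈ 0.048.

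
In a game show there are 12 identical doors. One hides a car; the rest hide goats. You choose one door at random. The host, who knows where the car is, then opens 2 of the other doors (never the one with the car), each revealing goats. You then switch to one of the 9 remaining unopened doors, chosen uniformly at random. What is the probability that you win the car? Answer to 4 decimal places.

Your original door holds the car with probability 1/12, so the other 11 collectively hold it with probability 11/12.
The host can always find 2 empty doors to open, so the reveals don't change that 11/12; it is now spread over the 9 remaining unopened doors.
P(win by switching) = (11/12) · (1/9) = 11/108 ≈ 0.1019.

0.1019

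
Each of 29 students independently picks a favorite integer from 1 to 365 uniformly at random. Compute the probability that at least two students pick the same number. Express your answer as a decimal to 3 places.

0.681

It's easier to compute the probability that all 29 are distinct.
P(all distinct) = 365/365 · 364/365 · ··· · 337/365 ≈ 0.319.
So the probability of at least one match is 1 − 0.319 = 0.681.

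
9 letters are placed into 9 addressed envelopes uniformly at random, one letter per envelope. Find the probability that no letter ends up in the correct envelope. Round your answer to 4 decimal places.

0.3679

This is the derangement probability: permutations of 9 with no fixed point.
D(9) = 9! · (1 − 1/1! + 1/2! − ··· + (−1)^9/9!) = 133496.
P = 133496/362880 = 16687/45360 ≈ 0.3679.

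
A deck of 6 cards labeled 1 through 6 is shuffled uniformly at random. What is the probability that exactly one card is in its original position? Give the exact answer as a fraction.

11/30

Choose which one is fixed: C(6,1) = 6 ways.
The remaining 5 must have no fixed point: D(5) = 44.
P = 6·44/720 = 11/30.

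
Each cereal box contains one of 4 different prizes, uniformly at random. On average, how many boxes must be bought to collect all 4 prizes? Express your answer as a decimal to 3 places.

8.333

After i distinct types are collected, each trial gives a new one with probability (4−i)/4, so the expected wait for the next new type is 4/(4−i).
E = 4/4 + 4/3 + 4/2 + 4/1 = 25/3 ≈ 8.333.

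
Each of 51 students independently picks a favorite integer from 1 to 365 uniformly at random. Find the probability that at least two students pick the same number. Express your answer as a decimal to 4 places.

0.9744

It's easier to compute the probability that all 51 are distinct.
P(all distinct) = 365/365 · 364/365 · ··· · 315/365 ≈ 0.0256.
So the probability of at least one match is 1 − 0.0256 = 0.9744.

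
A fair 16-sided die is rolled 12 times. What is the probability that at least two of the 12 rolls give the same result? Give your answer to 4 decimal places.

0.9969

P(all 12 different) = 16/16 · 15/16 · ··· · 5/16 ≈ 0.0031.
P(at least two equal) = 1 − 0.0031 = 0.9969.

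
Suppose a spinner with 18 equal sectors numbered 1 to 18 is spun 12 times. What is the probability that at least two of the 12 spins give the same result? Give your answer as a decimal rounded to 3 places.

P(all 12 different) = 18/18 · 17/18 · ··· · 7/18 ≈ 0.008.
P(at least two equal) = 1 − 0.008 = 0.992.

0.992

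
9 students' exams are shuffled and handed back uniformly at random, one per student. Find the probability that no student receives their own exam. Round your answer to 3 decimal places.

0.368

This is the derangement probability: permutations of 9 with no fixed point.
D(9) = 9! · (1 − 1/1! + 1/2! − ··· + (−1)^9/9!) = 133496.
P = 133496/362880 = 16687/45360 ≈ 0.368.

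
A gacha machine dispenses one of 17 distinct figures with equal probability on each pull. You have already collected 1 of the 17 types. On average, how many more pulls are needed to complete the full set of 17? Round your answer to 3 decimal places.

57.472

Starting from 1 distinct type, each trial gives a new one with probability (17−i)/17 when i types are held, so the wait for the next new type is 17/(17−i).
E = 17/16 + 17/15 + 17/14 + 17/13 + 17/12 + 17/11 + 17/10 + 17/9 + 17/8 + 17/7 + 17/6 + 17/5 + 17/4 + 17/3 + 17/2 + 17/1 = 41421503/720720 ≈ 57.472.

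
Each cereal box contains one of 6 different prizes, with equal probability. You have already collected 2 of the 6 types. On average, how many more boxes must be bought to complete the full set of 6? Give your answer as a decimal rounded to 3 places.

12.500

Starting from 2 distinct types, each trial gives a new one with probability (6−i)/6 when i types are held, so the wait for the next new type is 6/(6−i).
E = 6/4 + 6/3 + 6/2 + 6/1 = 25/2 ≈ 12.500.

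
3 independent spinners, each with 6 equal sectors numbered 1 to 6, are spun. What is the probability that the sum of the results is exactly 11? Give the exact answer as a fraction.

1/8

There are 6^3 = 216 equally likely outcomes.
The number of ordered 3-tuples from {1,…,6} summing to 11 is 27.
P(sum = 11) = 27/216 = 1/8.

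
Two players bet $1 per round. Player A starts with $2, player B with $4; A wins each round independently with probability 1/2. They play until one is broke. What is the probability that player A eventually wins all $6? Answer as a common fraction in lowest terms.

1/3

With a fair step, P(i) = ½P(i−1) + ½P(i+1) with P(0)=0, P(6)=1 has the linear solution P(i) = i/6.
P(2) = 2/6 = 1/3.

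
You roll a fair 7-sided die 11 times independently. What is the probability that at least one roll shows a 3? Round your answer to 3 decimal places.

0.817

P(no roll shows a 3) = (6/7)^11 ≈ 0.183.
P(at least one) = 1 − 0.183 = 0.817.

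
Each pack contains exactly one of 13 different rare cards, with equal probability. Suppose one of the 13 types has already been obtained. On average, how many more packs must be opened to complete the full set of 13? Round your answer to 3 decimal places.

40.342

Starting from 1 distinct type, each trial gives a new one with probability (13−i)/13 when i types are held, so the wait for the next new type is 13/(13−i).
E = 13/12 + 13/11 + 13/10 + 13/9 + 13/8 + 13/7 + 13/6 + 13/5 + 13/4 + 13/3 + 13/2 + 13/1 = 1118273/27720 ≈ 40.342.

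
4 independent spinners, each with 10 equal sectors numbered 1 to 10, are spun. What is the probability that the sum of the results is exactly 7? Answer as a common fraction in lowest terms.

1/500

There are 10^4 = 10000 equally likely outcomes.
The number of ordered 4-tuples from {1,…,10} summing to 7 is 20.
P(sum = 7) = 20/10000 = 1/500.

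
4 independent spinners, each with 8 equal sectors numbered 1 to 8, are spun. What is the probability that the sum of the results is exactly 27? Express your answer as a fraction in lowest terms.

7/512

There are 8^4 = 4096 equally likely outcomes.
The number of ordered 4-tuples from {1,…,8} summing to 27 is 56.
P(sum = 27) = 56/4096 = 7/512.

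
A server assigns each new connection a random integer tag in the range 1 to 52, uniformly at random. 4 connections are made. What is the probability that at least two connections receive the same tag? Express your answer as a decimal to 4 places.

It's easier to compute the probability that all 4 are distinct.
P(all distinct) = 52/52 · 51/52 · ··· · 49/52 ≈ 0.8886.
So the probability of at least one match is 1 − 0.8886 = 0.1114.

0.1114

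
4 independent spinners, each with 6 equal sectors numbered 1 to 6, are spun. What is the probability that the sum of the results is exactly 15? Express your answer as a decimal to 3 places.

0.108

There are 6^4 = 1296 equally likely outcomes.
The number of ordered 4-tuples from {1,…,6} summing to 15 is 140.
P(sum = 15) = 140/1296 = 35/324 ≈ 0.108.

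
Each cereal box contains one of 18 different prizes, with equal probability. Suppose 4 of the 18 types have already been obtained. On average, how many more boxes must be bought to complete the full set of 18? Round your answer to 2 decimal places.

58.53

Starting from 4 distinct types, each trial gives a new one with probability (18−i)/18 when i types are held, so the wait for the next new type is 18/(18−i).
E = 18/14 + 18/13 + 18/12 + 18/11 + 18/10 + 18/9 + 18/8 + 18/7 + 18/6 + 18/5 + 18/4 + 18/3 + 18/2 + 18/1 = 1171733/20020 ≈ 58.53.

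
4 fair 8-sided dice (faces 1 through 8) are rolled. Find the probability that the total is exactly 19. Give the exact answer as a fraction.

21/256

There are 8^4 = 4096 equally likely outcomes.
The number of ordered 4-tuples from {1,…,8} summing to 19 is 336.
P(sum = 19) = 336/4096 = 21/256.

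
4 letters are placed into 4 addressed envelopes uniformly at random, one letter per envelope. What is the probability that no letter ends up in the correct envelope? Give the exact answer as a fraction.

This is the derangement probability: permutations of 4 with no fixed point.
D(4) = 4! · (1 − 1/1! + 1/2! − ··· + (−1)^4/4!) = 9.
P = 9/24 = 3/8.

3/8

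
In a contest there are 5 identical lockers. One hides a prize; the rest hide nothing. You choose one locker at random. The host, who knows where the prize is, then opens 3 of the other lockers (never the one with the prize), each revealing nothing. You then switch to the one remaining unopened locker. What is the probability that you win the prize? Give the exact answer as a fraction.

Your original locker holds the prize with probability 1/5, so the other 4 collectively hold it with probability 4/5.
The host can always find 3 empty lockers to open, so the reveals don't change that 4/5; it is now spread over the 1 remaining unopened locker.
P(win by switching) = (4/5) · (1/1) = 4/5.

4/5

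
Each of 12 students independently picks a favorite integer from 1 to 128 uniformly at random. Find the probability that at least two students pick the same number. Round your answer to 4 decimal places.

0.4125

It's easier to compute the probability that all 12 are distinct.
P(all distinct) = 128/128 · 127/128 · ··· · 117/128 ≈ 0.5875.
So the probability of at least one match is 1 − 0.5875 = 0.4125.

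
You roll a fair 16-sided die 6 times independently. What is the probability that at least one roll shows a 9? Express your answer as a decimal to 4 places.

P(no roll shows a 9) = (15/16)^6 ≈ 0.6789.
P(at least one) = 1 − 0.6789 = 0.3211.

0.3211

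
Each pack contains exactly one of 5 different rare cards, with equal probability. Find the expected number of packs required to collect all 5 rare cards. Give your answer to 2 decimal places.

11.42

After i distinct types are collected, each trial gives a new one with probability (5−i)/5, so the expected wait for the next new type is 5/(5−i).
E = 5/5 + 5/4 + 5/3 + 5/2 + 5/1 = 137/12 ≈ 11.42.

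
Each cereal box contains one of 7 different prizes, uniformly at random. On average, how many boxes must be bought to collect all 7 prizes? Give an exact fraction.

After i distinct types are collected, each trial gives a new one with probability (7−i)/7, so the expected wait for the next new type is 7/(7−i).
E = 7/7 + 7/6 + 7/5 + 7/4 + 7/3 + 7/2 + 7/1 = 363/20.

363/20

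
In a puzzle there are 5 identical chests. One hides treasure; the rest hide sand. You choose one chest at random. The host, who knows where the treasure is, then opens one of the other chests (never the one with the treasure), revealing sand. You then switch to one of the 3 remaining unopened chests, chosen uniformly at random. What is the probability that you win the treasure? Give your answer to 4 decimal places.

0.2667

Your original chest holds the treasure with probability 1/5, so the other 4 collectively hold it with probability 4/5.
The host can always find an empty chest to open, so this doesn't change that 4/5; it is now spread over the 3 remaining unopened chests.
P(win by switching) = (4/5) · (1/3) = 4/15 ≈ 0.2667.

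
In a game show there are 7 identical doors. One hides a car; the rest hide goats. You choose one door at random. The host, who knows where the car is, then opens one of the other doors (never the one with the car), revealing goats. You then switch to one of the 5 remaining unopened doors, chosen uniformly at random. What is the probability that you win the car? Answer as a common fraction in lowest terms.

6/35

Your original door holds the car with probability 1/7, so the other 6 collectively hold it with probability 6/7.
The host can always find an empty door to open, so this doesn't change that 6/7; it is now spread over the 5 remaining unopened doors.
P(win by switching) = (6/7) · (1/5) = 6/35.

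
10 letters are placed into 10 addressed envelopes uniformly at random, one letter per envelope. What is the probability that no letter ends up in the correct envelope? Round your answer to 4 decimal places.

This is the derangement probability: permutations of 10 with no fixed point.
D(10) = 10! · (1 − 1/1! + 1/2! − ··· + (−1)^10/10!) = 1334961.
P = 1334961/3628800 = 16481/44800 ≈ 0.3679.

0.3679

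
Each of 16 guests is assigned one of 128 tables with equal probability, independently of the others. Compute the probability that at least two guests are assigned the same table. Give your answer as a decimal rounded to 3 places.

It's easier to compute the probability that all 16 are distinct.
P(all distinct) = 128/128 · 127/128 · ··· · 113/128 ≈ 0.376.
So the probability of at least one match is 1 − 0.376 = 0.624.

0.624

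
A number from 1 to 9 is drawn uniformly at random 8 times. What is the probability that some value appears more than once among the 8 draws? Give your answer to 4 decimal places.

0.9916

P(all 8 different) = 9/9 · 8/9 · ··· · 2/9 ≈ 0.0084.
P(at least two equal) = 1 − 0.0084 = 0.9916.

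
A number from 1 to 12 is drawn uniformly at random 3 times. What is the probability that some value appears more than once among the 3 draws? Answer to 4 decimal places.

0.2361

P(all 3 different) = 12/12 · 11/12 · ··· · 10/12 ≈ 0.7639.
P(at least two equal) = 1 − 0.7639 = 0.2361.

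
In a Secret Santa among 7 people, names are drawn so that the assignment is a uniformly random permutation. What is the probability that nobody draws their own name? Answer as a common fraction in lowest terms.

This is the derangement probability: permutations of 7 with no fixed point.
D(7) = 7! · (1 − 1/1! + 1/2! − ··· + (−1)^7/7!) = 1854.
P = 1854/5040 = 103/280.

103/280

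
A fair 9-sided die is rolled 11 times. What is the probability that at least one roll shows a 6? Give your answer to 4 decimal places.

P(no roll shows a 6) = (8/9)^11 ≈ 0.2737.
P(at least one) = 1 − 0.2737 = 0.7263.

0.7263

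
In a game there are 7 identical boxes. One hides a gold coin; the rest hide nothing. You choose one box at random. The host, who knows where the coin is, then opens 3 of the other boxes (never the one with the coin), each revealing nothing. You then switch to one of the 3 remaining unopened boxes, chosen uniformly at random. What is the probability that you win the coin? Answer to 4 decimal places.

Your original box holds the coin with probability 1/7, so the other 6 collectively hold it with probability 6/7.
The host can always find 3 empty boxes to open, so the reveals don't change that 6/7; it is now spread over the 3 remaining unopened boxes.
P(win by switching) = (6/7) · (1/3) = 2/7 ≈ 0.2857.

0.2857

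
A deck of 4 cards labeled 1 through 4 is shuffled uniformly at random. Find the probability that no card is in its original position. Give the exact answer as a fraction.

3/8

This is the derangement probability: permutations of 4 with no fixed point.
D(4) = 4! · (1 − 1/1! + 1/2! − ··· + (−1)^4/4!) = 9.
P = 9/24 = 3/8.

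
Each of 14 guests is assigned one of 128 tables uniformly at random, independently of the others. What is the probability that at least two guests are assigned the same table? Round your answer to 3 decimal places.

0.522

It's easier to compute the probability that all 14 are distinct.
P(all distinct) = 128/128 · 127/128 · ··· · 115/128 ≈ 0.478.
So the probability of at least one match is 1 − 0.478 = 0.522.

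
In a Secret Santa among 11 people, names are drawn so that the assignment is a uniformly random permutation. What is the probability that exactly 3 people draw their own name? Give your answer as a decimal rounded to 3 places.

Choose which 3 of the 11 are fixed: C(11,3) = 165 ways.
The remaining 8 must have no fixed point: D(8) = 14833.
P = 165·14833/39916800 = 2119/34560 ≈ 0.061.

0.061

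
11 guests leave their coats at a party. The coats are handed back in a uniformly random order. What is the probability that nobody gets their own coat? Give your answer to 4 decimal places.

This is the derangement probability: permutations of 11 with no fixed point.
D(11) = 11! · (1 − 1/1! + 1/2! − ··· + (−1)^11/11!) = 14684570.
P = 14684570/39916800 = 1468457/3991680 ≈ 0.3679.

0.3679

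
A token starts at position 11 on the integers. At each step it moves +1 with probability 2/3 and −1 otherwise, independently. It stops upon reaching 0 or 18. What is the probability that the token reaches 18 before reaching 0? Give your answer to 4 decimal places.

Let r = q/p = (1/3)/(2/3) = 1/2. The recurrence P(i) = p·P(i+1) + q·P(i−1) with P(0)=0, P(18)=1 gives P(i) = (1 − r^i)/(1 − r^18).
P(11) = (1 − (1/2)^11) / (1 − (1/2)^18) = 262016/262143 ≈ 0.9995.

0.9995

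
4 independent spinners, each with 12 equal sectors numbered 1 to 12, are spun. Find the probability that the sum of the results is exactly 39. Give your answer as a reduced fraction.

55/5184

There are 12^4 = 20736 equally likely outcomes.
The number of ordered 4-tuples from {1,…,12} summing to 39 is 220.
P(sum = 39) = 220/20736 = 55/5184.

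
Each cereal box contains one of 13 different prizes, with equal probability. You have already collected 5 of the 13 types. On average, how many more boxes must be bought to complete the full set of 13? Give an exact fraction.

9893/280

Starting from 5 distinct types, each trial gives a new one with probability (13−i)/13 when i types are held, so the wait for the next new type is 13/(13−i).
E = 13/8 + 13/7 + 13/6 + 13/5 + 13/4 + 13/3 + 13/2 + 13/1 = 9893/280.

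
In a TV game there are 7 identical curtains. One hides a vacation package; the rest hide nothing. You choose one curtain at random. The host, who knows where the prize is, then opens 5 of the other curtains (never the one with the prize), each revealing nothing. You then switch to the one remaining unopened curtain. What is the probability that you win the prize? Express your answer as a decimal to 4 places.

0.8571

Your original curtain holds the prize with probability 1/7, so the other 6 collectively hold it with probability 6/7.
The host can always find 5 empty curtains to open, so the reveals don't change that 6/7; it is now spread over the 1 remaining unopened curtain.
P(win by switching) = (6/7) · (1/1) = 6/7 ≈ 0.8571.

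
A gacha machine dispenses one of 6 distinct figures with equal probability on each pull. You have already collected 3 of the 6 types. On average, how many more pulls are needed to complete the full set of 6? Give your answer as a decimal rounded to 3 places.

11.000

Starting from 3 distinct types, each trial gives a new one with probability (6−i)/6 when i types are held, so the wait for the next new type is 6/(6−i).
E = 6/3 + 6/2 + 6/1 = 11 ≈ 11.000.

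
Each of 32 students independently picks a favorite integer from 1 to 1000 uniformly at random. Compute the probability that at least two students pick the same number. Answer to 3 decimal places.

0.394

It's easier to compute the probability that all 32 are distinct.
P(all distinct) = 1000/1000 · 999/1000 · ··· · 969/1000 ≈ 0.606.
So the probability of at least one match is 1 − 0.606 = 0.394.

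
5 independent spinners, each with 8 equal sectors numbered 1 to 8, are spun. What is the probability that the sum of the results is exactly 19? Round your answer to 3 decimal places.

There are 8^5 = 32768 equally likely outcomes.
The number of ordered 5-tuples from {1,…,8} summing to 19 is 2010.
P(sum = 19) = 2010/32768 = 1005/16384 ≈ 0.061.

0.061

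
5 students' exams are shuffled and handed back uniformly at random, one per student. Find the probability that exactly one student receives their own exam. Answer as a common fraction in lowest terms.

Choose which one is fixed: C(5,1) = 5 ways.
The remaining 4 must have no fixed point: D(4) = 9.
P = 5·9/120 = 3/8.

3/8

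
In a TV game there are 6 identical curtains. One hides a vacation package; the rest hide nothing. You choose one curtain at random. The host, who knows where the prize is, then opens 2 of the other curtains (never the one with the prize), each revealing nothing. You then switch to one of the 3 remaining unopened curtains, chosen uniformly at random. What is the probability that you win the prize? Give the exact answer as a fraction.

Your original curtain holds the prize with probability 1/6, so the other 5 collectively hold it with probability 5/6.
The host can always find 2 empty curtains to open, so the reveals don't change that 5/6; it is now spread over the 3 remaining unopened curtains.
P(win by switching) = (5/6) · (1/3) = 5/18.

5/18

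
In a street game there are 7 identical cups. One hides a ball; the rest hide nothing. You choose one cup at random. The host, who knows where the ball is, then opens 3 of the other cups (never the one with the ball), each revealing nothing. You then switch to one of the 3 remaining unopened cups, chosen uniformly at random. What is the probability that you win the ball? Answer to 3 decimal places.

0.286

Your original cup holds the ball with probability 1/7, so the other 6 collectively hold it with probability 6/7.
The host can always find 3 empty cups to open, so the reveals don't change that 6/7; it is now spread over the 3 remaining unopened cups.
P(win by switching) = (6/7) · (1/3) = 2/7 ≈ 0.286.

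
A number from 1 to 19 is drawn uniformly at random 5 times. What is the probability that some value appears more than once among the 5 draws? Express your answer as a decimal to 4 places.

P(all 5 different) = 19/19 · 18/19 · ··· · 15/19 ≈ 0.5635.
P(at least two equal) = 1 − 0.5635 = 0.4365.

0.4365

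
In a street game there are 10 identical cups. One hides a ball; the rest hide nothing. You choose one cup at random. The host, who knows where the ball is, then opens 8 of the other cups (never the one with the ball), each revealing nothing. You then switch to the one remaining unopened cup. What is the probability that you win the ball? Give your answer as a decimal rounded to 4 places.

Your original cup holds the ball with probability 1/10, so the other 9 collectively hold it with probability 9/10.
The host can always find 8 empty cups to open, so the reveals don't change that 9/10; it is now spread over the 1 remaining unopened cup.
P(win by switching) = (9/10) · (1/1) = 9/10 ≈ 0.9000.

0.9000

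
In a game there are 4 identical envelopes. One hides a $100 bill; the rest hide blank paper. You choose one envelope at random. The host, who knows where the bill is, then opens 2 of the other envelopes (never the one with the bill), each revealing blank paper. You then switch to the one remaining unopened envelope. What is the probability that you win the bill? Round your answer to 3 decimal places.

0.750

Your original envelope holds the bill with probability 1/4, so the other 3 collectively hold it with probability 3/4.
The host can always find 2 empty envelopes to open, so the reveals don't change that 3/4; it is now spread over the 1 remaining unopened envelope.
P(win by switching) = (3/4) · (1/1) = 3/4 ≈ 0.750.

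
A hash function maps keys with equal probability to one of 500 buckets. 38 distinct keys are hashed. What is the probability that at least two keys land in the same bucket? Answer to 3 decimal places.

0.764

It's easier to compute the probability that all 38 are distinct.
P(all distinct) = 500/500 · 499/500 · ··· · 463/500 ≈ 0.236.
So the probability of at least one match is 1 − 0.236 = 0.764.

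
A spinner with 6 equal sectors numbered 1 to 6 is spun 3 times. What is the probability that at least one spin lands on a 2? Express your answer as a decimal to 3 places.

P(no spin lands on a 2) = (5/6)^3 ≈ 0.579.
P(at least one) = 1 − 0.579 = 0.421.

0.421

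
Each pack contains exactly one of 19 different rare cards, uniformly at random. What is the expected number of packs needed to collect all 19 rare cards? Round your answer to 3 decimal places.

67.407

After i distinct types are collected, each trial gives a new one with probability (19−i)/19, so the expected wait for the next new type is 19/(19−i).
E = 19/19 + 19/18 + 19/17 + 19/16 + 19/15 + 19/14 + 19/13 + 19/12 + 19/11 + 19/10 + 19/9 + 19/8 + 19/7 + 19/6 + 19/5 + 19/4 + 19/3 + 19/2 + 19/1 = 275295799/4084080 ≈ 67.407.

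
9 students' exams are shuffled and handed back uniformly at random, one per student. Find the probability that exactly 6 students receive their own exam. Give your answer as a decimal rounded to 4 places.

Choose which 6 of the 9 are fixed: C(9,6) = 84 ways.
The remaining 3 must have no fixed point: D(3) = 2.
P = 84·2/362880 = 1/2160 ≈ 0.0005.

0.0005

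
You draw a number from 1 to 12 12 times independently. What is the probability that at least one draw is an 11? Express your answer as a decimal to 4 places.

P(no draw is an 11) = (11/12)^12 ≈ 0.3520.
P(at least one) = 1 − 0.3520 = 0.6480.

0.6480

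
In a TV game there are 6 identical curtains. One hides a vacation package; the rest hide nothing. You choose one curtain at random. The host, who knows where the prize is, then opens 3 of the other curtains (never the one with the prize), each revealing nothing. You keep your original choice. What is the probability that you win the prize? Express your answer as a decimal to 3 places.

0.167

The host can always open 3 empty curtains regardless of your choice, so the reveals give no information about your original curtain.
P(win by staying) = 1/6 ≈ 0.167.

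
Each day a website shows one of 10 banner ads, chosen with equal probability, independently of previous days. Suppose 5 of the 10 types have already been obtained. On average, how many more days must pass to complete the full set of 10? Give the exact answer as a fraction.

137/6

Starting from 5 distinct types, each trial gives a new one with probability (10−i)/10 when i types are held, so the wait for the next new type is 10/(10−i).
E = 10/5 + 10/4 + 10/3 + 10/2 + 10/1 = 137/6.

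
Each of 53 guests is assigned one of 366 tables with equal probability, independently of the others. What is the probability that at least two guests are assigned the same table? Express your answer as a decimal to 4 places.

0.9809

It's easier to compute the probability that all 53 are distinct.
P(all distinct) = 366/366 · 365/366 · ··· · 314/366 ≈ 0.0191.
So the probability of at least one match is 1 − 0.0191 = 0.9809.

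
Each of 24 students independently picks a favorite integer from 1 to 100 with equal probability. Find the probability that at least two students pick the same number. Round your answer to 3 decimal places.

0.951

It's easier to compute the probability that all 24 are distinct.
P(all distinct) = 100/100 · 99/100 · ··· · 77/100 ≈ 0.049.
So the probability of at least one match is 1 − 0.049 = 0.951.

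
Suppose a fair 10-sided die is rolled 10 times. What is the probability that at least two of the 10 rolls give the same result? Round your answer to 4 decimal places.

P(all 10 different) = 10/10 · 9/10 · ··· · 1/10 ≈ 0.0004.
P(at least two equal) = 1 − 0.0004 = 0.9996.

0.9996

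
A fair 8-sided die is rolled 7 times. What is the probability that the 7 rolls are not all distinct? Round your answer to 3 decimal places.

0.981

P(all 7 different) = 8/8 · 7/8 · ··· · 2/8 ≈ 0.019.
P(at least two equal) = 1 − 0.019 = 0.981.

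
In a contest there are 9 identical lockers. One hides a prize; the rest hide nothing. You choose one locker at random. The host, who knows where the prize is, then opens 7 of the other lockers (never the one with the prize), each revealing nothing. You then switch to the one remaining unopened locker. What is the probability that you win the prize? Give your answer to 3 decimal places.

Your original locker holds the prize with probability 1/9, so the other 8 collectively hold it with probability 8/9.
The host can always find 7 empty lockers to open, so the reveals don't change that 8/9; it is now spread over the 1 remaining unopened locker.
P(win by switching) = (8/9) · (1/1) = 8/9 ≈ 0.889.

0.889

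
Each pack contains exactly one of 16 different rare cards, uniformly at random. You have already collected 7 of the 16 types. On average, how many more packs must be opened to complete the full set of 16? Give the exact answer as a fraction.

Starting from 7 distinct types, each trial gives a new one with probability (16−i)/16 when i types are held, so the wait for the next new type is 16/(16−i).
E = 16/9 + 16/8 + 16/7 + 16/6 + 16/5 + 16/4 + 16/3 + 16/2 + 16/1 = 14258/315.

14258/315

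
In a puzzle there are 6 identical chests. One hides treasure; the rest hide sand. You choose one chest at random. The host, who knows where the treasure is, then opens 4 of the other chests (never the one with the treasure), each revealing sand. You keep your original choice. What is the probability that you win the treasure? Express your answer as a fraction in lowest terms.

1/6

The host can always open 4 empty chests regardless of your choice, so the reveals give no information about your original chest.
P(win by staying) = 1/6.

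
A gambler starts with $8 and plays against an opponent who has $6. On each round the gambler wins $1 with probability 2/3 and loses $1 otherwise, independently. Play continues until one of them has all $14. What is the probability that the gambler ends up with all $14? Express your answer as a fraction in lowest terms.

Let r = q/p = (1/3)/(2/3) = 1/2. The recurrence P(i) = p·P(i+1) + q·P(i−1) with P(0)=0, P(14)=1 gives P(i) = (1 − r^i)/(1 − r^14).
P(8) = (1 − (1/2)^8) / (1 − (1/2)^14) = 5440/5461.

5440/5461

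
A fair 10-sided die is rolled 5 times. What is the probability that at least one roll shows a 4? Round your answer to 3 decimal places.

0.410

P(no roll shows a 4) = (9/10)^5 ≈ 0.590.
P(at least one) = 1 − 0.590 = 0.410.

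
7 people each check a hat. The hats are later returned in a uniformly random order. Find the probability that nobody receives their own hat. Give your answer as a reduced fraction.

This is the derangement probability: permutations of 7 with no fixed point.
D(7) = 7! · (1 − 1/1! + 1/2! − ··· + (−1)^7/7!) = 1854.
P = 1854/5040 = 103/280.

103/280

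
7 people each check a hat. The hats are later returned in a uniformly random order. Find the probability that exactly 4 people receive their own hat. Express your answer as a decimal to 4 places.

0.0139

Choose which 4 of the 7 are fixed: C(7,4) = 35 ways.
The remaining 3 must have no fixed point: D(3) = 2.
P = 35·2/5040 = 1/72 ≈ 0.0139.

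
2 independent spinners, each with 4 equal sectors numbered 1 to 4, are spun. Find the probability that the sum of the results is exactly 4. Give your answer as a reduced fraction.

There are 4^2 = 16 equally likely outcomes.
The number of ordered 2-tuples from {1,…,4} summing to 4 is 3.
P(sum = 4) = 3/16.

3/16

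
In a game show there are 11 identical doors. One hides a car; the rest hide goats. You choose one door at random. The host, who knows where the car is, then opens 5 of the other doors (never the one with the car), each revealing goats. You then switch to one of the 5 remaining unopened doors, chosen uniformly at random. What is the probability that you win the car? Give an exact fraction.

2/11

Your original door holds the car with probability 1/11, so the other 10 collectively hold it with probability 10/11.
The host can always find 5 empty doors to open, so the reveals don't change that 10/11; it is now spread over the 5 remaining unopened doors.
P(win by switching) = (10/11) · (1/5) = 2/11.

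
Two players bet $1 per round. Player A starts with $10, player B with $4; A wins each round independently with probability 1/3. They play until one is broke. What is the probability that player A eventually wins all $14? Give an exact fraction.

Let r = q/p = (2/3)/(1/3) = 2. The recurrence P(i) = p·P(i+1) + q·P(i−1) with P(0)=0, P(14)=1 gives P(i) = (1 − r^i)/(1 − r^14).
P(10) = (1 − (2)^10) / (1 − (2)^14) = 341/5461.

341/5461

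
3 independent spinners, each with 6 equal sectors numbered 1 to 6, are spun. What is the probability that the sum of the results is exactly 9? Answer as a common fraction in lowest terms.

25/216

There are 6^3 = 216 equally likely outcomes.
The number of ordered 3-tuples from {1,…,6} summing to 9 is 25.
P(sum = 9) = 25/216.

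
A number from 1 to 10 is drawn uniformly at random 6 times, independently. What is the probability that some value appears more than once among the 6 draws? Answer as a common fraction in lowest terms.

P(all 6 different) = 10/10 · 9/10 · ··· · 5/10 = 189/1250.
P(at least two equal) = 1 − 189/1250 = 1061/1250.

1061/1250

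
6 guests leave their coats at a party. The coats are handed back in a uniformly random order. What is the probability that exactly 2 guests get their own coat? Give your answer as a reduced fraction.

Choose which 2 of the 6 are fixed: C(6,2) = 15 ways.
The remaining 4 must have no fixed point: D(4) = 9.
P = 15·9/720 = 3/16.

3/16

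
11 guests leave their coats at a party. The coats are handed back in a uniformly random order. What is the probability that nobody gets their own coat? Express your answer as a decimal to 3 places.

0.368

This is the derangement probability: permutations of 11 with no fixed point.
D(11) = 11! · (1 − 1/1! + 1/2! − ··· + (−1)^11/11!) = 14684570.
P = 14684570/39916800 = 1468457/3991680 ≈ 0.368.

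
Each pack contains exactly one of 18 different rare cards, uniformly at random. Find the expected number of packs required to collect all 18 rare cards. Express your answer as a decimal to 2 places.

After i distinct types are collected, each trial gives a new one with probability (18−i)/18, so the expected wait for the next new type is 18/(18−i).
E = 18/18 + 18/17 + 18/16 + 18/15 + 18/14 + 18/13 + 18/12 + 18/11 + 18/10 + 18/9 + 18/8 + 18/7 + 18/6 + 18/5 + 18/4 + 18/3 + 18/2 + 18/1 = 42822903/680680 ≈ 62.91.

62.91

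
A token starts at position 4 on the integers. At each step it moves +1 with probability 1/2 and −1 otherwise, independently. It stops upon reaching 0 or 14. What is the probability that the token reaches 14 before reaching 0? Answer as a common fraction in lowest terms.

2/7

With a fair step, P(i) = ½P(i−1) + ½P(i+1) with P(0)=0, P(14)=1 has the linear solution P(i) = i/14.
P(4) = 4/14 = 2/7.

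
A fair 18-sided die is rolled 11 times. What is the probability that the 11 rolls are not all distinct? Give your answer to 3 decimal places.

P(all 11 different) = 18/18 · 17/18 · ··· · 8/18 ≈ 0.020.
P(at least two equal) = 1 − 0.020 = 0.980.

0.980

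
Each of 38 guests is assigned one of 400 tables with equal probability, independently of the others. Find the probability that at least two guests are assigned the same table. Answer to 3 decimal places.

It's easier to compute the probability that all 38 are distinct.
P(all distinct) = 400/400 · 399/400 · ··· · 363/400 ≈ 0.163.
So the probability of at least one match is 1 − 0.163 = 0.837.

0.837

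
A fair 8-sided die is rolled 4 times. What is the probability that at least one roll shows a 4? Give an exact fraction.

1695/4096

P(no roll shows a 4) = (7/8)^4 = 2401/4096.
P(at least one) = 1 − 2401/4096 = 1695/4096.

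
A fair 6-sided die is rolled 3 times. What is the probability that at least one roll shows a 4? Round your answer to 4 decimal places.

0.4213

P(no roll shows a 4) = (5/6)^3 ≈ 0.5787.
P(at least one) = 1 − 0.5787 = 0.4213.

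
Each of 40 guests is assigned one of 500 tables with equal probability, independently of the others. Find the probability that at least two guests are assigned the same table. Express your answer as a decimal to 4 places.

0.7987

It's easier to compute the probability that all 40 are distinct.
P(all distinct) = 500/500 · 499/500 · ··· · 461/500 ≈ 0.2013.
So the probability of at least one match is 1 − 0.2013 = 0.7987.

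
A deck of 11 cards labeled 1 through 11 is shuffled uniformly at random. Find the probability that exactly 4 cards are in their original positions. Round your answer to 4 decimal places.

Choose which 4 of the 11 are fixed: C(11,4) = 330 ways.
The remaining 7 must have no fixed point: D(7) = 1854.
P = 330·1854/39916800 = 103/6720 ≈ 0.0153.

0.0153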